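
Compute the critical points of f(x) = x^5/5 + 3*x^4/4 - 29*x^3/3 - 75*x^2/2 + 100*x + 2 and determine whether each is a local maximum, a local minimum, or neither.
f'(x) = x^4 + 3*x^3 - 29*x^2 - 75*x + 100

Solve f'(x) = 0:
  Factor: x^4 + 3*x^3 - 29*x^2 - 75*x + 100 = (x - 5)*(x - 1)*(x + 4)*(x + 5) = 0.
  ⇒ x = -5, -4, 1, 5

f''(x) = 4*x^3 + 9*x^2 - 58*x - 75
Second-derivative test at each critical point:
  f''(-5) = -60 < 0 → local maximum
  f''(-4) = 45 > 0 → local minimum
  f''(1) = -120 < 0 → local maximum
  f''(5) = 360 > 0 → local minimum

Critical points: x = -5 (local maximum); x = -4 (local minimum); x = 1 (local maximum); x = 5 (local minimum)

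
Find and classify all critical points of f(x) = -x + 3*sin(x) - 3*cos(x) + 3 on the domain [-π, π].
f'(x) = 3*sqrt(2)*sin(x + pi/4) - 1

Solve f'(x) = 0 on [-π, π]:
  f'(x) = 0 ⇔ 3*sin(x) + 3*cos(x) = 1. Write the left side as R·cos(x + φ) with R = √(3² + (-3)²) = 3*sqrt(2), cos φ = sqrt(2)/2, sin φ = -sqrt(2)/2; then cos(x + φ) = sqrt(2)/6. Solve for x and keep the solutions lying in [-π, π].
  ⇒ x = atan((1 - sqrt(17))/(1 + sqrt(17))) ≈ -0.5475, atan((1 + sqrt(17))/(1 - sqrt(17))) + pi ≈ 2.1183

f''(x) = 3*sqrt(2)*cos(x + pi/4)
Second-derivative test at each critical point:
  f''(-0.5475) = 4.1231 > 0 → local minimum
  f''(2.1183) = -4.1231 < 0 → local maximum

Critical points: x = atan((1 - sqrt(17))/(1 + sqrt(17))) ≈ -0.5475 (local minimum); x = atan((1 + sqrt(17))/(1 - sqrt(17))) + pi ≈ 2.1183 (local maximum)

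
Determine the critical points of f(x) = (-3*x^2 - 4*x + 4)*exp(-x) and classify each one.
f'(x) = (3*x^2 - 2*x - 8)*exp(-x)

Solve f'(x) = 0:
  f'(x) = (3*x^2 - 2*x - 8)·exp(-x) and exp(-x) > 0 for every x, so f'(x) = 0 ⇔ 3*x^2 - 2*x - 8 = 0.
  Factor: 3*x^2 - 2*x - 8 = (x - 2)*(3*x + 4) = 0.
  ⇒ x = -4/3, 2

f''(x) = (-3*x^2 + 8*x + 6)*exp(-x)
Second-derivative test at each critical point:
  f''(-4/3) = -37.9367 < 0 → local maximum
  f''(2) = 1.3534 > 0 → local minimum

Critical points: x = -4/3 (local maximum); x = 2 (local minimum)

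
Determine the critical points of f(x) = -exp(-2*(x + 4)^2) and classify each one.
f'(x) = 4*(x + 4)*exp(-2*(x + 4)^2)

Solve f'(x) = 0:
  f'(x) = (4*x + 16)·exp(-2*(x + 4)^2) and exp(-2*(x + 4)^2) > 0 for every x, so f'(x) = 0 ⇔ 4*x + 16 = 0.
  Factor: 4*x + 16 = 4*(x + 4) = 0.
  ⇒ x = -4

f''(x) = 4*(1 - 4*(x + 4)^2)*exp(-2*(x + 4)^2)
Second-derivative test at each critical point:
  f''(-4) = 4 > 0 → local minimum

Critical points: x = -4 (local minimum)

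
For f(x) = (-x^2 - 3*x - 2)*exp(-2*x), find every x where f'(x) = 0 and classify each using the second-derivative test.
f'(x) = (2*x^2 + 4*x + 1)*exp(-2*x)

Solve f'(x) = 0:
  f'(x) = (2*x^2 + 4*x + 1)·exp(-2*x) and exp(-2*x) > 0 for every x, so f'(x) = 0 ⇔ 2*x^2 + 4*x + 1 = 0.
  2*x^2 + 4*x + 1 = 0 has no rational roots; quadratic formula: x = (-4 ± √8)/4.
  ⇒ x = -1 - sqrt(2)/2 ≈ -1.7071, -1 + sqrt(2)/2 ≈ -0.2929

f''(x) = 2*(-2*x^2 - 2*x + 1)*exp(-2*x)
Second-derivative test at each critical point:
  f''(-1.7071) = -85.9645 < 0 → local maximum
  f''(-0.2929) = 5.0810 > 0 → local minimum

Critical points: x = -1 - sqrt(2)/2 ≈ -1.7071 (local maximum); x = -1 + sqrt(2)/2 ≈ -0.2929 (local minimum)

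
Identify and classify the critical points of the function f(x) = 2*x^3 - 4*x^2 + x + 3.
f'(x) = 6*x^2 - 8*x + 1

Solve f'(x) = 0:
  6*x^2 - 8*x + 1 = 0 has no rational roots; quadratic formula: x = (8 ± √40)/12.
  ⇒ x = 2/3 - sqrt(10)/6 ≈ 0.1396, sqrt(10)/6 + 2/3 ≈ 1.1937

f''(x) = 12*x - 8
Second-derivative test at each critical point:
  f''(0.1396) = -6.3246 < 0 → local maximum
  f''(1.1937) = 6.3246 > 0 → local minimum

Critical points: x = 2/3 - sqrt(10)/6 ≈ 0.1396 (local maximum); x = sqrt(10)/6 + 2/3 ≈ 1.1937 (local minimum)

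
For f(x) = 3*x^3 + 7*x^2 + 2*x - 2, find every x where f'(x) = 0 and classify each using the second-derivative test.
f'(x) = 9*x^2 + 14*x + 2

Solve f'(x) = 0:
  9*x^2 + 14*x + 2 = 0 has no rational roots; quadratic formula: x = (-14 ± √124)/18.
  ⇒ x = -7/9 - sqrt(31)/9 ≈ -1.3964, -7/9 + sqrt(31)/9 ≈ -0.1591

f''(x) = 18*x + 14
Second-derivative test at each critical point:
  f''(-1.3964) = -11.1355 < 0 → local maximum
  f''(-0.1591) = 11.1355 > 0 → local minimum

Critical points: x = -7/9 - sqrt(31)/9 ≈ -1.3964 (local maximum); x = -7/9 + sqrt(31)/9 ≈ -0.1591 (local minimum)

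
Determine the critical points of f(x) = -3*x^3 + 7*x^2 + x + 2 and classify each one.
f'(x) = -9*x^2 + 14*x + 1

Solve f'(x) = 0:
  9*x^2 - 14*x - 1 = 0 has no rational roots; quadratic formula: x = (14 ± √232)/18.
  ⇒ x = 7/9 - sqrt(58)/9 ≈ -0.0684, 7/9 + sqrt(58)/9 ≈ 1.6240

f''(x) = 14 - 18*x
Second-derivative test at each critical point:
  f''(-0.0684) = 15.2315 > 0 → local minimum
  f''(1.6240) = -15.2315 < 0 → local maximum

Critical points: x = 7/9 - sqrt(58)/9 ≈ -0.0684 (local minimum); x = 7/9 + sqrt(58)/9 ≈ 1.6240 (local maximum)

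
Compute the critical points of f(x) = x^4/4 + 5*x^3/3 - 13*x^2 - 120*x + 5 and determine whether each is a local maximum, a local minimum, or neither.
f'(x) = x^3 + 5*x^2 - 26*x - 120

Solve f'(x) = 0:
  Factor: x^3 + 5*x^2 - 26*x - 120 = (x - 5)*(x + 4)*(x + 6) = 0.
  ⇒ x = -6, -4, 5

f''(x) = 3*x^2 + 10*x - 26
Second-derivative test at each critical point:
  f''(-6) = 22 > 0 → local minimum
  f''(-4) = -18 < 0 → local maximum
  f''(5) = 99 > 0 → local minimum

Critical points: x = -6 (local minimum); x = -4 (local maximum); x = 5 (local minimum)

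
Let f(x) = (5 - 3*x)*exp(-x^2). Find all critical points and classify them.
f'(x) = (2*x*(3*x - 5) - 3)*exp(-x^2)

Solve f'(x) = 0:
  f'(x) = (6*x^2 - 10*x - 3)·exp(-x^2) and exp(-x^2) > 0 for every x, so f'(x) = 0 ⇔ 6*x^2 - 10*x - 3 = 0.
  6*x^2 - 10*x - 3 = 0 has no rational roots; quadratic formula: x = (10 ± √172)/12.
  ⇒ x = 5/6 - sqrt(43)/6 ≈ -0.2596, 5/6 + sqrt(43)/6 ≈ 1.9262

f''(x) = 2*(2*x^2*(5 - 3*x) + 9*x - 5)*exp(-x^2)
Second-derivative test at each critical point:
  f''(-0.2596) = -12.2603 < 0 → local maximum
  f''(1.9262) = 0.3209 > 0 → local minimum

Critical points: x = 5/6 - sqrt(43)/6 ≈ -0.2596 (local maximum); x = 5/6 + sqrt(43)/6 ≈ 1.9262 (local minimum)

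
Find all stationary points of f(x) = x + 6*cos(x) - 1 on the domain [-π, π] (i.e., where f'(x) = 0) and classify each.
f'(x) = 1 - 6*sin(x)

Solve f'(x) = 0 on [-π, π]:
  f'(x) = 0 ⇔ sin(x) = 1/6, i.e. x = arcsin(1/6) + 2nπ or x = π − arcsin(1/6) + 2nπ; keep the solutions lying in [-π, π].
  ⇒ x = asin(1/6) ≈ 0.1674, pi - asin(1/6) ≈ 2.9741

f''(x) = -6*cos(x)
Second-derivative test at each critical point:
  f''(0.1674) = -5.9161 < 0 → local maximum
  f''(2.9741) = 5.9161 > 0 → local minimum

Critical points: x = asin(1/6) ≈ 0.1674 (local maximum); x = pi - asin(1/6) ≈ 2.9741 (local minimum)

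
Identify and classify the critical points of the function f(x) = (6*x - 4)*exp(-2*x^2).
f'(x) = 2*(-4*x*(3*x - 2) + 3)*exp(-2*x^2)

Solve f'(x) = 0:
  f'(x) = (-24*x^2 + 16*x + 6)·exp(-2*x^2) and exp(-2*x^2) > 0 for every x, so f'(x) = 0 ⇔ -24*x^2 + 16*x + 6 = 0.
  Factor: -24*x^2 + 16*x + 6 = -2*(12*x^2 - 8*x - 3); 12*x^2 - 8*x - 3 = 0 has no rational roots; quadratic formula: x = (8 ± √208)/24.
  ⇒ x = 1/3 - sqrt(13)/6 ≈ -0.2676, 1/3 + sqrt(13)/6 ≈ 0.9343

f''(x) = 8*(4*x^2*(3*x - 2) - 9*x + 2)*exp(-2*x^2)
Second-derivative test at each critical point:
  f''(-0.2676) = 24.9957 > 0 → local minimum
  f''(0.9343) = -5.0341 < 0 → local maximum

Critical points: x = 1/3 - sqrt(13)/6 ≈ -0.2676 (local minimum); x = 1/3 + sqrt(13)/6 ≈ 0.9343 (local maximum)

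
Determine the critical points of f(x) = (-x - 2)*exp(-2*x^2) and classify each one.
f'(x) = (4*x*(x + 2) - 1)*exp(-2*x^2)

Solve f'(x) = 0:
  f'(x) = (4*x^2 + 8*x - 1)·exp(-2*x^2) and exp(-2*x^2) > 0 for every x, so f'(x) = 0 ⇔ 4*x^2 + 8*x - 1 = 0.
  4*x^2 + 8*x - 1 = 0 has no rational roots; quadratic formula: x = (-8 ± √80)/8.
  ⇒ x = -sqrt(5)/2 - 1 ≈ -2.1180, -1 + sqrt(5)/2 ≈ 0.1180

f''(x) = 4*(-4*x^2*(x + 2) + 3*x + 2)*exp(-2*x^2)
Second-derivative test at each critical point:
  f''(-2.1180) = -0.0011 < 0 → local maximum
  f''(0.1180) = 8.6985 > 0 → local minimum

Critical points: x = -sqrt(5)/2 - 1 ≈ -2.1180 (local maximum); x = -1 + sqrt(5)/2 ≈ 0.1180 (local minimum)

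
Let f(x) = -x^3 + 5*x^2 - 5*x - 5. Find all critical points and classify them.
f'(x) = -3*x^2 + 10*x - 5

Solve f'(x) = 0:
  3*x^2 - 10*x + 5 = 0 has no rational roots; quadratic formula: x = (10 ± √40)/6.
  ⇒ x = 5/3 - sqrt(10)/3 ≈ 0.6126, sqrt(10)/3 + 5/3 ≈ 2.7208

f''(x) = 10 - 6*x
Second-derivative test at each critical point:
  f''(0.6126) = 6.3246 > 0 → local minimum
  f''(2.7208) = -6.3246 < 0 → local maximum

Critical points: x = 5/3 - sqrt(10)/3 ≈ 0.6126 (local minimum); x = sqrt(10)/3 + 5/3 ≈ 2.7208 (local maximum)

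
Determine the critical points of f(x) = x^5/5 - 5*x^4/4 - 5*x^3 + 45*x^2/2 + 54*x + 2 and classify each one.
f'(x) = x^4 - 5*x^3 - 15*x^2 + 45*x + 54

Solve f'(x) = 0:
  Factor: x^4 - 5*x^3 - 15*x^2 + 45*x + 54 = (x - 6)*(x - 3)*(x + 1)*(x + 3) = 0.
  ⇒ x = -3, -1, 3, 6

f''(x) = 4*x^3 - 15*x^2 - 30*x + 45
Second-derivative test at each critical point:
  f''(-3) = -108 < 0 → local maximum
  f''(-1) = 56 > 0 → local minimum
  f''(3) = -72 < 0 → local maximum
  f''(6) = 189 > 0 → local minimum

Critical points: x = -3 (local maximum); x = -1 (local minimum); x = 3 (local maximum); x = 6 (local minimum)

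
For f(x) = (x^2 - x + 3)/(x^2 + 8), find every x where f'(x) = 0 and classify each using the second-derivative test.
f'(x) = (x^2 + 10*x - 8)/(x^4 + 16*x^2 + 64)

Solve f'(x) = 0:
  f'(x) = (x^2 + 10*x - 8)/(x^2 + 8)^2; the denominator is positive wherever f is defined, so f'(x) = 0 ⇔ x^2 + 10*x - 8 = 0.
  x^2 + 10*x - 8 = 0 has no rational roots; quadratic formula: x = (-10 ± √132)/2.
  ⇒ x = -sqrt(33) - 5 ≈ -10.7446, -5 + sqrt(33) ≈ 0.7446

f''(x) = 2*(-x^3 - 15*x^2 + 24*x + 40)/(x^6 + 24*x^4 + 192*x^2 + 512)
Second-derivative test at each critical point:
  f''(-10.7446) = -0.0008 < 0 → local maximum
  f''(0.7446) = 0.1570 > 0 → local minimum

Critical points: x = -sqrt(33) - 5 ≈ -10.7446 (local maximum); x = -5 + sqrt(33) ≈ 0.7446 (local minimum)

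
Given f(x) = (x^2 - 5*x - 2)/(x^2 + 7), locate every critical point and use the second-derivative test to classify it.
f'(x) = (5*x^2 + 18*x - 35)/(x^4 + 14*x^2 + 49)

Solve f'(x) = 0:
  f'(x) = (x + 5)*(5*x - 7)/(x^2 + 7)^2; the denominator is positive wherever f is defined, so f'(x) = 0 ⇔ 5*x^2 + 18*x - 35 = 0.
  Factor: 5*x^2 + 18*x - 35 = (x + 5)*(5*x - 7) = 0.
  ⇒ x = -5, 7/5

f''(x) = 2*(-5*x^3 - 27*x^2 + 105*x + 63)/(x^6 + 21*x^4 + 147*x^2 + 343)
Second-derivative test at each critical point:
  f''(-5) = -1/32 < 0 → local maximum
  f''(7/5) = 625/1568 > 0 → local minimum

Critical points: x = -5 (local maximum); x = 7/5 (local minimum)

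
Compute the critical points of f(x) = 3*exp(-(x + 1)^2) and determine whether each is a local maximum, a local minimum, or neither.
f'(x) = 6*(-x - 1)*exp(-(x + 1)^2)

Solve f'(x) = 0:
  f'(x) = (-6*x - 6)·exp(-(x + 1)^2) and exp(-(x + 1)^2) > 0 for every x, so f'(x) = 0 ⇔ -6*x - 6 = 0.
  Factor: -6*x - 6 = -6*(x + 1) = 0.
  ⇒ x = -1

f''(x) = 6*(2*(x + 1)^2 - 1)*exp(-(x + 1)^2)
Second-derivative test at each critical point:
  f''(-1) = -6 < 0 → local maximum

Critical points: x = -1 (local maximum)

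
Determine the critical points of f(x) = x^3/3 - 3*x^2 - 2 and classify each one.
f'(x) = x*(x - 6)

Solve f'(x) = 0:
  Factor: x^2 - 6*x = x*(x - 6) = 0.
  ⇒ x = 0, 6

f''(x) = 2*x - 6
Second-derivative test at each critical point:
  f''(0) = -6 < 0 → local maximum
  f''(6) = 6 > 0 → local minimum

Critical points: x = 0 (local maximum); x = 6 (local minimum)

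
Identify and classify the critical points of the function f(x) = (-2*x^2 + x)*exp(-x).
f'(x) = (2*x^2 - 5*x + 1)*exp(-x)

Solve f'(x) = 0:
  f'(x) = (2*x^2 - 5*x + 1)·exp(-x) and exp(-x) > 0 for every x, so f'(x) = 0 ⇔ 2*x^2 - 5*x + 1 = 0.
  2*x^2 - 5*x + 1 = 0 has no rational roots; quadratic formula: x = (5 ± √17)/4.
  ⇒ x = 5/4 - sqrt(17)/4 ≈ 0.2192, sqrt(17)/4 + 5/4 ≈ 2.2808

f''(x) = (-2*x^2 + 9*x - 6)*exp(-x)
Second-derivative test at each critical point:
  f''(0.2192) = -3.3114 < 0 → local maximum
  f''(2.2808) = 0.4214 > 0 → local minimum

Critical points: x = 5/4 - sqrt(17)/4 ≈ 0.2192 (local maximum); x = sqrt(17)/4 + 5/4 ≈ 2.2808 (local minimum)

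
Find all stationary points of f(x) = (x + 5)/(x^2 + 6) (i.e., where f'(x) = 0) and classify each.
f'(x) = (x^2 - 2*x*(x + 5) + 6)/(x^2 + 6)^2

Solve f'(x) = 0:
  f'(x) = -(x^2 + 10*x - 6)/(x^2 + 6)^2; the denominator is positive wherever f is defined, so f'(x) = 0 ⇔ -x^2 - 10*x + 6 = 0.
  x^2 + 10*x - 6 = 0 has no rational roots; quadratic formula: x = (-10 ± √124)/2.
  ⇒ x = -sqrt(31) - 5 ≈ -10.5678, -5 + sqrt(31) ≈ 0.5678

f''(x) = 2*(4*x^2*(x + 5) - (3*x + 5)*(x^2 + 6))/(x^2 + 6)^3
Second-derivative test at each critical point:
  f''(-10.5678) = 0.0008 > 0 → local minimum
  f''(0.5678) = -0.2786 < 0 → local maximum

Critical points: x = -sqrt(31) - 5 ≈ -10.5678 (local minimum); x = -5 + sqrt(31) ≈ 0.5678 (local maximum)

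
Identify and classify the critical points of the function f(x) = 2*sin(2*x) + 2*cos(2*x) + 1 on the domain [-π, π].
f'(x) = 4*sqrt(2)*cos(2*x + pi/4)

Solve f'(x) = 0 on [-π, π]:
  f'(x) = 0 ⇔ 2*cos(2*x) = 2*sin(2*x) ⇔ tan(2*x) = 1, i.e. 2*x = arctan(1) + nπ; keep the solutions lying in [-π, π].
  ⇒ x = -7*pi/8 ≈ -2.7489, -3*pi/8 ≈ -1.1781, pi/8 ≈ 0.3927, 5*pi/8 ≈ 1.9635

f''(x) = -8*sqrt(2)*sin(2*x + pi/4)
Second-derivative test at each critical point:
  f''(-2.7489) = -11.3137 < 0 → local maximum
  f''(-1.1781) = 11.3137 > 0 → local minimum
  f''(0.3927) = -11.3137 < 0 → local maximum
  f''(1.9635) = 11.3137 > 0 → local minimum

Critical points: x = -7*pi/8 ≈ -2.7489 (local maximum); x = -3*pi/8 ≈ -1.1781 (local minimum); x = pi/8 ≈ 0.3927 (local maximum); x = 5*pi/8 ≈ 1.9635 (local minimum)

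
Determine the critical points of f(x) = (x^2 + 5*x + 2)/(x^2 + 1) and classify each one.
f'(x) = (-5*x^2 - 2*x + 5)/(x^4 + 2*x^2 + 1)

Solve f'(x) = 0:
  f'(x) = -(5*x^2 + 2*x - 5)/(x^2 + 1)^2; the denominator is positive wherever f is defined, so f'(x) = 0 ⇔ -5*x^2 - 2*x + 5 = 0.
  5*x^2 + 2*x - 5 = 0 has no rational roots; quadratic formula: x = (-2 ± √104)/10.
  ⇒ x = -sqrt(26)/5 - 1/5 ≈ -1.2198, -1/5 + sqrt(26)/5 ≈ 0.8198

f''(x) = 2*(5*x^3 + 3*x^2 - 15*x - 1)/(x^6 + 3*x^4 + 3*x^2 + 1)
Second-derivative test at each critical point:
  f''(-1.2198) = 1.6476 > 0 → local minimum
  f''(0.8198) = -3.6476 < 0 → local maximum

Critical points: x = -sqrt(26)/5 - 1/5 ≈ -1.2198 (local minimum); x = -1/5 + sqrt(26)/5 ≈ 0.8198 (local maximum)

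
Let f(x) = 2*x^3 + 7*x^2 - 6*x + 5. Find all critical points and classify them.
f'(x) = 6*x^2 + 14*x - 6

Solve f'(x) = 0:
  Factor: 6*x^2 + 14*x - 6 = 2*(3*x^2 + 7*x - 3); 3*x^2 + 7*x - 3 = 0 has no rational roots; quadratic formula: x = (-7 ± √85)/6.
  ⇒ x = -sqrt(85)/6 - 7/6 ≈ -2.7033, -7/6 + sqrt(85)/6 ≈ 0.3699

f''(x) = 12*x + 14
Second-derivative test at each critical point:
  f''(-2.7033) = -18.4391 < 0 → local maximum
  f''(0.3699) = 18.4391 > 0 → local minimum

Critical points: x = -sqrt(85)/6 - 7/6 ≈ -2.7033 (local maximum); x = -7/6 + sqrt(85)/6 ≈ 0.3699 (local minimum)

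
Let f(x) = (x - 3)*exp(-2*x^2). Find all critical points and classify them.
f'(x) = (-4*x*(x - 3) + 1)*exp(-2*x^2)

Solve f'(x) = 0:
  f'(x) = (-4*x^2 + 12*x + 1)·exp(-2*x^2) and exp(-2*x^2) > 0 for every x, so f'(x) = 0 ⇔ -4*x^2 + 12*x + 1 = 0.
  4*x^2 - 12*x - 1 = 0 has no rational roots; quadratic formula: x = (12 ± √160)/8.
  ⇒ x = 3/2 - sqrt(10)/2 ≈ -0.0811, 3/2 + sqrt(10)/2 ≈ 3.0811

f''(x) = 4*(4*x^2*(x - 3) - 3*x + 3)*exp(-2*x^2)
Second-derivative test at each critical point:
  f''(-0.0811) = 12.4837 > 0 → local minimum
  f''(3.0811) = -7.181e-08 < 0 → local maximum

Critical points: x = 3/2 - sqrt(10)/2 ≈ -0.0811 (local minimum); x = 3/2 + sqrt(10)/2 ≈ 3.0811 (local maximum)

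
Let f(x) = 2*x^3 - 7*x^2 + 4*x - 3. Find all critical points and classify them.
f'(x) = 6*x^2 - 14*x + 4

Solve f'(x) = 0:
  Factor: 6*x^2 - 14*x + 4 = 2*(x - 2)*(3*x - 1) = 0.
  ⇒ x = 1/3, 2

f''(x) = 12*x - 14
Second-derivative test at each critical point:
  f''(1/3) = -10 < 0 → local maximum
  f''(2) = 10 > 0 → local minimum

Critical points: x = 1/3 (local maximum); x = 2 (local minimum)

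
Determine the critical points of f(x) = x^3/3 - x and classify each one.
f'(x) = x^2 - 1

Solve f'(x) = 0:
  Factor: x^2 - 1 = (x - 1)*(x + 1) = 0.
  ⇒ x = -1, 1

f''(x) = 2*x
Second-derivative test at each critical point:
  f''(-1) = -2 < 0 → local maximum
  f''(1) = 2 > 0 → local minimum

Critical points: x = -1 (local maximum); x = 1 (local minimum)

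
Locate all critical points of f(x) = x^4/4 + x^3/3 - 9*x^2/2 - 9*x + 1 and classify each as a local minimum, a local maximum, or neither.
f'(x) = x^3 + x^2 - 9*x - 9

Solve f'(x) = 0:
  Factor: x^3 + x^2 - 9*x - 9 = (x - 3)*(x + 1)*(x + 3) = 0.
  ⇒ x = -3, -1, 3

f''(x) = 3*x^2 + 2*x - 9
Second-derivative test at each critical point:
  f''(-3) = 12 > 0 → local minimum
  f''(-1) = -8 < 0 → local maximum
  f''(3) = 24 > 0 → local minimum

Critical points: x = -3 (local minimum); x = -1 (local maximum); x = 3 (local minimum)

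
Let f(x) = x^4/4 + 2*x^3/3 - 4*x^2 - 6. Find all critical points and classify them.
f'(x) = x*(x^2 + 2*x - 8)

Solve f'(x) = 0:
  Factor: x^3 + 2*x^2 - 8*x = x*(x - 2)*(x + 4) = 0.
  ⇒ x = -4, 0, 2

f''(x) = 3*x^2 + 4*x - 8
Second-derivative test at each critical point:
  f''(-4) = 24 > 0 → local minimum
  f''(0) = -8 < 0 → local maximum
  f''(2) = 12 > 0 → local minimum

Critical points: x = -4 (local minimum); x = 0 (local maximum); x = 2 (local minimum)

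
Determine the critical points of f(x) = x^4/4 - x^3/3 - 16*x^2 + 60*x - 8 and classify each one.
f'(x) = x^3 - x^2 - 32*x + 60

Solve f'(x) = 0:
  Factor: x^3 - x^2 - 32*x + 60 = (x - 5)*(x - 2)*(x + 6) = 0.
  ⇒ x = -6, 2, 5

f''(x) = 3*x^2 - 2*x - 32
Second-derivative test at each critical point:
  f''(-6) = 88 > 0 → local minimum
  f''(2) = -24 < 0 → local maximum
  f''(5) = 33 > 0 → local minimum

Critical points: x = -6 (local minimum); x = 2 (local maximum); x = 5 (local minimum)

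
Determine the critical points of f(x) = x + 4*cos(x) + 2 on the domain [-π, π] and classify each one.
f'(x) = 1 - 4*sin(x)

Solve f'(x) = 0 on [-π, π]:
  f'(x) = 0 ⇔ sin(x) = 1/4, i.e. x = arcsin(1/4) + 2nπ or x = π − arcsin(1/4) + 2nπ; keep the solutions lying in [-π, π].
  ⇒ x = asin(1/4) ≈ 0.2527, pi - asin(1/4) ≈ 2.8889

f''(x) = -4*cos(x)
Second-derivative test at each critical point:
  f''(0.2527) = -3.8730 < 0 → local maximum
  f''(2.8889) = 3.8730 > 0 → local minimum

Critical points: x = asin(1/4) ≈ 0.2527 (local maximum); x = pi - asin(1/4) ≈ 2.8889 (local minimum)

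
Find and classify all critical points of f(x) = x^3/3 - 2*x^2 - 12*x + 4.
f'(x) = x^2 - 4*x - 12

Solve f'(x) = 0:
  Factor: x^2 - 4*x - 12 = (x - 6)*(x + 2) = 0.
  ⇒ x = -2, 6

f''(x) = 2*x - 4
Second-derivative test at each critical point:
  f''(-2) = -8 < 0 → local maximum
  f''(6) = 8 > 0 → local minimum

Critical points: x = -2 (local maximum); x = 6 (local minimum)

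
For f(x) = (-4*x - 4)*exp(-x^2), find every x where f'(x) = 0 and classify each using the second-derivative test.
f'(x) = 4*(2*x*(x + 1) - 1)*exp(-x^2)

Solve f'(x) = 0:
  f'(x) = (8*x^2 + 8*x - 4)·exp(-x^2) and exp(-x^2) > 0 for every x, so f'(x) = 0 ⇔ 8*x^2 + 8*x - 4 = 0.
  Factor: 8*x^2 + 8*x - 4 = 4*(2*x^2 + 2*x - 1); 2*x^2 + 2*x - 1 = 0 has no rational roots; quadratic formula: x = (-2 ± √12)/4.
  ⇒ x = -sqrt(3)/2 - 1/2 ≈ -1.3660, -1/2 + sqrt(3)/2 ≈ 0.3660

f''(x) = 8*(-2*x^2*(x + 1) + 3*x + 1)*exp(-x^2)
Second-derivative test at each critical point:
  f''(-1.3660) = -2.1441 < 0 → local maximum
  f''(0.3660) = 12.1190 > 0 → local minimum

Critical points: x = -sqrt(3)/2 - 1/2 ≈ -1.3660 (local maximum); x = -1/2 + sqrt(3)/2 ≈ 0.3660 (local minimum)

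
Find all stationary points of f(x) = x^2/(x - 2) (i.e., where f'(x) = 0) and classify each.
f'(x) = x*(x - 4)/(x^2 - 4*x + 4)

Solve f'(x) = 0:
  f'(x) = x*(x - 4)/(x - 2)^2; the denominator is positive wherever f is defined, so f'(x) = 0 ⇔ x^2 - 4*x = 0.
  Factor: x^2 - 4*x = x*(x - 4) = 0.
  ⇒ x = 0, 4

f''(x) = 8/(x^3 - 6*x^2 + 12*x - 8)
Second-derivative test at each critical point:
  f''(0) = -1 < 0 → local maximum
  f''(4) = 1 > 0 → local minimum

Critical points: x = 0 (local maximum); x = 4 (local minimum)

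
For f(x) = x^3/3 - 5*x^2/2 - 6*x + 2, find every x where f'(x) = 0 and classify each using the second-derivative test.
f'(x) = x^2 - 5*x - 6

Solve f'(x) = 0:
  Factor: x^2 - 5*x - 6 = (x - 6)*(x + 1) = 0.
  ⇒ x = -1, 6

f''(x) = 2*x - 5
Second-derivative test at each critical point:
  f''(-1) = -7 < 0 → local maximum
  f''(6) = 7 > 0 → local minimum

Critical points: x = -1 (local maximum); x = 6 (local minimum)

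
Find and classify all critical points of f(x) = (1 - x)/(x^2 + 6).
f'(x) = (-x^2 + 2*x*(x - 1) - 6)/(x^2 + 6)^2

Solve f'(x) = 0:
  f'(x) = (x^2 - 2*x - 6)/(x^2 + 6)^2; the denominator is positive wherever f is defined, so f'(x) = 0 ⇔ x^2 - 2*x - 6 = 0.
  x^2 - 2*x - 6 = 0 has no rational roots; quadratic formula: x = (2 ± √28)/2.
  ⇒ x = 1 - sqrt(7) ≈ -1.6458, 1 + sqrt(7) ≈ 3.6458

f''(x) = 2*(4*x^2*(1 - x) + (3*x - 1)*(x^2 + 6))/(x^2 + 6)^3
Second-derivative test at each critical point:
  f''(-1.6458) = -0.0698 < 0 → local maximum
  f''(3.6458) = 0.0142 > 0 → local minimum

Critical points: x = 1 - sqrt(7) ≈ -1.6458 (local maximum); x = 1 + sqrt(7) ≈ 3.6458 (local minimum)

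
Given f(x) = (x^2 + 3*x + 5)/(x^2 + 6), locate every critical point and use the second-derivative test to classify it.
f'(x) = (-3*x^2 + 2*x + 18)/(x^4 + 12*x^2 + 36)

Solve f'(x) = 0:
  f'(x) = -(3*x^2 - 2*x - 18)/(x^2 + 6)^2; the denominator is positive wherever f is defined, so f'(x) = 0 ⇔ -3*x^2 + 2*x + 18 = 0.
  3*x^2 - 2*x - 18 = 0 has no rational roots; quadratic formula: x = (2 ± √220)/6.
  ⇒ x = 1/3 - sqrt(55)/3 ≈ -2.1387, 1/3 + sqrt(55)/3 ≈ 2.8054

f''(x) = 6*(x^3 - x^2 - 18*x + 2)/(x^6 + 18*x^4 + 108*x^2 + 216)
Second-derivative test at each critical point:
  f''(-2.1387) = 0.1327 > 0 → local minimum
  f''(2.8054) = -0.0771 < 0 → local maximum

Critical points: x = 1/3 - sqrt(55)/3 ≈ -2.1387 (local minimum); x = 1/3 + sqrt(55)/3 ≈ 2.8054 (local maximum)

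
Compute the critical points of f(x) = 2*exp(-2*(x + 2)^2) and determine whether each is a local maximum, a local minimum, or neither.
f'(x) = 8*(-x - 2)*exp(-2*(x + 2)^2)

Solve f'(x) = 0:
  f'(x) = (-8*x - 16)·exp(-2*(x + 2)^2) and exp(-2*(x + 2)^2) > 0 for every x, so f'(x) = 0 ⇔ -8*x - 16 = 0.
  Factor: -8*x - 16 = -8*(x + 2) = 0.
  ⇒ x = -2

f''(x) = 8*(4*(x + 2)^2 - 1)*exp(-2*(x + 2)^2)
Second-derivative test at each critical point:
  f''(-2) = -8 < 0 → local maximum

Critical points: x = -2 (local maximum)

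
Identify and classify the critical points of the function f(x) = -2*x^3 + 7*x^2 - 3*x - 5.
f'(x) = -6*x^2 + 14*x - 3

Solve f'(x) = 0:
  6*x^2 - 14*x + 3 = 0 has no rational roots; quadratic formula: x = (14 ± √124)/12.
  ⇒ x = 7/6 - sqrt(31)/6 ≈ 0.2387, sqrt(31)/6 + 7/6 ≈ 2.0946

f''(x) = 14 - 12*x
Second-derivative test at each critical point:
  f''(0.2387) = 11.1355 > 0 → local minimum
  f''(2.0946) = -11.1355 < 0 → local maximum

Critical points: x = 7/6 - sqrt(31)/6 ≈ 0.2387 (local minimum); x = sqrt(31)/6 + 7/6 ≈ 2.0946 (local maximum)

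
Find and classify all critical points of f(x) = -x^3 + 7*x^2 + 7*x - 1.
f'(x) = -3*x^2 + 14*x + 7

Solve f'(x) = 0:
  3*x^2 - 14*x - 7 = 0 has no rational roots; quadratic formula: x = (14 ± √280)/6.
  ⇒ x = 7/3 - sqrt(70)/3 ≈ -0.4555, 7/3 + sqrt(70)/3 ≈ 5.1222

f''(x) = 14 - 6*x
Second-derivative test at each critical point:
  f''(-0.4555) = 16.7332 > 0 → local minimum
  f''(5.1222) = -16.7332 < 0 → local maximum

Critical points: x = 7/3 - sqrt(70)/3 ≈ -0.4555 (local minimum); x = 7/3 + sqrt(70)/3 ≈ 5.1222 (local maximum)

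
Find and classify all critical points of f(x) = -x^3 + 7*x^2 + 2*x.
f'(x) = -3*x^2 + 14*x + 2

Solve f'(x) = 0:
  3*x^2 - 14*x - 2 = 0 has no rational roots; quadratic formula: x = (14 ± √220)/6.
  ⇒ x = 7/3 - sqrt(55)/3 ≈ -0.1387, 7/3 + sqrt(55)/3 ≈ 4.8054

f''(x) = 14 - 6*x
Second-derivative test at each critical point:
  f''(-0.1387) = 14.8324 > 0 → local minimum
  f''(4.8054) = -14.8324 < 0 → local maximum

Critical points: x = 7/3 - sqrt(55)/3 ≈ -0.1387 (local minimum); x = 7/3 + sqrt(55)/3 ≈ 4.8054 (local maximum)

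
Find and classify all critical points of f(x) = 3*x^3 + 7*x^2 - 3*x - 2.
f'(x) = 9*x^2 + 14*x - 3

Solve f'(x) = 0:
  9*x^2 + 14*x - 3 = 0 has no rational roots; quadratic formula: x = (-14 ± √304)/18.
  ⇒ x = -2*sqrt(19)/9 - 7/9 ≈ -1.7464, -7/9 + 2*sqrt(19)/9 ≈ 0.1909

f''(x) = 18*x + 14
Second-derivative test at each critical point:
  f''(-1.7464) = -17.4356 < 0 → local maximum
  f''(0.1909) = 17.4356 > 0 → local minimum

Critical points: x = -2*sqrt(19)/9 - 7/9 ≈ -1.7464 (local maximum); x = -7/9 + 2*sqrt(19)/9 ≈ 0.1909 (local minimum)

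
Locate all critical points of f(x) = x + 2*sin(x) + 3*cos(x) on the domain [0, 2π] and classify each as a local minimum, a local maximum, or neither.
f'(x) = -3*sin(x) + 2*cos(x) + 1

Solve f'(x) = 0 on [0, 2π]:
  f'(x) = 0 ⇔ -3*sin(x) + 2*cos(x) = -1. Write the left side as R·cos(x + φ) with R = √(2² + 3²) = sqrt(13), cos φ = 2*sqrt(13)/13, sin φ = 3*sqrt(13)/13; then cos(x + φ) = -sqrt(13)/13. Solve for x and keep the solutions lying in [0, 2π].
  ⇒ x = atan((3 + 4*sqrt(3))/(-2 + 6*sqrt(3))) ≈ 0.8690, atan((3 - 4*sqrt(3))/(-6*sqrt(3) - 2)) + pi ≈ 3.4486

f''(x) = -2*sin(x) - 3*cos(x)
Second-derivative test at each critical point:
  f''(0.8690) = -3.4641 < 0 → local maximum
  f''(3.4486) = 3.4641 > 0 → local minimum

Critical points: x = atan((3 + 4*sqrt(3))/(-2 + 6*sqrt(3))) ≈ 0.8690 (local maximum); x = atan((3 - 4*sqrt(3))/(-6*sqrt(3) - 2)) + pi ≈ 3.4486 (local minimum)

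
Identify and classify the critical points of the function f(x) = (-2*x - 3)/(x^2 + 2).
f'(x) = 2*(x^2 + 3*x - 2)/(x^4 + 4*x^2 + 4)

Solve f'(x) = 0:
  f'(x) = 2*(x^2 + 3*x - 2)/(x^2 + 2)^2; the denominator is positive wherever f is defined, so f'(x) = 0 ⇔ 2*x^2 + 6*x - 4 = 0.
  Factor: 2*x^2 + 6*x - 4 = 2*(x^2 + 3*x - 2); x^2 + 3*x - 2 = 0 has no rational roots; quadratic formula: x = (-3 ± √17)/2.
  ⇒ x = -sqrt(17)/2 - 3/2 ≈ -3.5616, -3/2 + sqrt(17)/2 ≈ 0.5616

f''(x) = 2*(-4*x^2*(2*x + 3) + 3*(2*x + 1)*(x^2 + 2))/(x^2 + 2)^3
Second-derivative test at each critical point:
  f''(-3.5616) = -0.0382 < 0 → local maximum
  f''(0.5616) = 1.5382 > 0 → local minimum

Critical points: x = -sqrt(17)/2 - 3/2 ≈ -3.5616 (local maximum); x = -3/2 + sqrt(17)/2 ≈ 0.5616 (local minimum)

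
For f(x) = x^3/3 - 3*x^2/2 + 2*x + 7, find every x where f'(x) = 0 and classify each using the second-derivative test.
f'(x) = x^2 - 3*x + 2

Solve f'(x) = 0:
  Factor: x^2 - 3*x + 2 = (x - 2)*(x - 1) = 0.
  ⇒ x = 1, 2

f''(x) = 2*x - 3
Second-derivative test at each critical point:
  f''(1) = -1 < 0 → local maximum
  f''(2) = 1 > 0 → local minimum

Critical points: x = 1 (local maximum); x = 2 (local minimum)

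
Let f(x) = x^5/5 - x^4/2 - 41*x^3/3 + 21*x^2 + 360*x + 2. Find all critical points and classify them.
f'(x) = x^4 - 2*x^3 - 41*x^2 + 42*x + 360

Solve f'(x) = 0:
  Factor: x^4 - 2*x^3 - 41*x^2 + 42*x + 360 = (x - 6)*(x - 4)*(x + 3)*(x + 5) = 0.
  ⇒ x = -5, -3, 4, 6

f''(x) = 4*x^3 - 6*x^2 - 82*x + 42
Second-derivative test at each critical point:
  f''(-5) = -198 < 0 → local maximum
  f''(-3) = 126 > 0 → local minimum
  f''(4) = -126 < 0 → local maximum
  f''(6) = 198 > 0 → local minimum

Critical points: x = -5 (local maximum); x = -3 (local minimum); x = 4 (local maximum); x = 6 (local minimum)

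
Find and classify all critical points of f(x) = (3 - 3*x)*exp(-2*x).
f'(x) = 3*(2*x - 3)*exp(-2*x)

Solve f'(x) = 0:
  f'(x) = (6*x - 9)·exp(-2*x) and exp(-2*x) > 0 for every x, so f'(x) = 0 ⇔ 6*x - 9 = 0.
  Factor: 6*x - 9 = 3*(2*x - 3) = 0.
  ⇒ x = 3/2

f''(x) = 12*(2 - x)*exp(-2*x)
Second-derivative test at each critical point:
  f''(3/2) = 0.2987 > 0 → local minimum

Critical points: x = 3/2 (local minimum)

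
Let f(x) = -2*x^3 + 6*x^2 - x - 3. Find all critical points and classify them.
f'(x) = -6*x^2 + 12*x - 1

Solve f'(x) = 0:
  6*x^2 - 12*x + 1 = 0 has no rational roots; quadratic formula: x = (12 ± √120)/12.
  ⇒ x = 1 - sqrt(30)/6 ≈ 0.0871, sqrt(30)/6 + 1 ≈ 1.9129

f''(x) = 12 - 12*x
Second-derivative test at each critical point:
  f''(0.0871) = 10.9545 > 0 → local minimum
  f''(1.9129) = -10.9545 < 0 → local maximum

Critical points: x = 1 - sqrt(30)/6 ≈ 0.0871 (local minimum); x = sqrt(30)/6 + 1 ≈ 1.9129 (local maximum)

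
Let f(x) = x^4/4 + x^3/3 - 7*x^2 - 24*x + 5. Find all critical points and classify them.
f'(x) = x^3 + x^2 - 14*x - 24

Solve f'(x) = 0:
  Factor: x^3 + x^2 - 14*x - 24 = (x - 4)*(x + 2)*(x + 3) = 0.
  ⇒ x = -3, -2, 4

f''(x) = 3*x^2 + 2*x - 14
Second-derivative test at each critical point:
  f''(-3) = 7 > 0 → local minimum
  f''(-2) = -6 < 0 → local maximum
  f''(4) = 42 > 0 → local minimum

Critical points: x = -3 (local minimum); x = -2 (local maximum); x = 4 (local minimum)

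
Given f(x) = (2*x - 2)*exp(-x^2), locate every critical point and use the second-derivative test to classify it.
f'(x) = 2*(-2*x*(x - 1) + 1)*exp(-x^2)

Solve f'(x) = 0:
  f'(x) = (-4*x^2 + 4*x + 2)·exp(-x^2) and exp(-x^2) > 0 for every x, so f'(x) = 0 ⇔ -4*x^2 + 4*x + 2 = 0.
  Factor: -4*x^2 + 4*x + 2 = -2*(2*x^2 - 2*x - 1); 2*x^2 - 2*x - 1 = 0 has no rational roots; quadratic formula: x = (2 ± √12)/4.
  ⇒ x = 1/2 - sqrt(3)/2 ≈ -0.3660, 1/2 + sqrt(3)/2 ≈ 1.3660

f''(x) = 4*(2*x^2*(x - 1) - 3*x + 1)*exp(-x^2)
Second-derivative test at each critical point:
  f''(-0.3660) = 6.0595 > 0 → local minimum
  f''(1.3660) = -1.0721 < 0 → local maximum

Critical points: x = 1/2 - sqrt(3)/2 ≈ -0.3660 (local minimum); x = 1/2 + sqrt(3)/2 ≈ 1.3660 (local maximum)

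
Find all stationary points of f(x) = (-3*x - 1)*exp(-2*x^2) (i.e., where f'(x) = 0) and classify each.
f'(x) = (4*x*(3*x + 1) - 3)*exp(-2*x^2)

Solve f'(x) = 0:
  f'(x) = (12*x^2 + 4*x - 3)·exp(-2*x^2) and exp(-2*x^2) > 0 for every x, so f'(x) = 0 ⇔ 12*x^2 + 4*x - 3 = 0.
  12*x^2 + 4*x - 3 = 0 has no rational roots; quadratic formula: x = (-4 ± √160)/24.
  ⇒ x = -sqrt(10)/6 - 1/6 ≈ -0.6937, -1/6 + sqrt(10)/6 ≈ 0.3604

f''(x) = 4*(-12*x^3 - 4*x^2 + 9*x + 1)*exp(-2*x^2)
Second-derivative test at each critical point:
  f''(-0.6937) = -4.8313 < 0 → local maximum
  f''(0.3604) = 9.7556 > 0 → local minimum

Critical points: x = -sqrt(10)/6 - 1/6 ≈ -0.6937 (local maximum); x = -1/6 + sqrt(10)/6 ≈ 0.3604 (local minimum)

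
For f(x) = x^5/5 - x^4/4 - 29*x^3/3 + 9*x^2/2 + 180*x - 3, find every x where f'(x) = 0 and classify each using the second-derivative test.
f'(x) = x^4 - x^3 - 29*x^2 + 9*x + 180

Solve f'(x) = 0:
  Factor: x^4 - x^3 - 29*x^2 + 9*x + 180 = (x - 5)*(x - 3)*(x + 3)*(x + 4) = 0.
  ⇒ x = -4, -3, 3, 5

f''(x) = 4*x^3 - 3*x^2 - 58*x + 9
Second-derivative test at each critical point:
  f''(-4) = -63 < 0 → local maximum
  f''(-3) = 48 > 0 → local minimum
  f''(3) = -84 < 0 → local maximum
  f''(5) = 144 > 0 → local minimum

Critical points: x = -4 (local maximum); x = -3 (local minimum); x = 3 (local maximum); x = 5 (local minimum)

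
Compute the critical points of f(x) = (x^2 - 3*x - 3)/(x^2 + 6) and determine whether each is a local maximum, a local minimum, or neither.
f'(x) = 3*(x^2 + 6*x - 6)/(x^4 + 12*x^2 + 36)

Solve f'(x) = 0:
  f'(x) = 3*(x^2 + 6*x - 6)/(x^2 + 6)^2; the denominator is positive wherever f is defined, so f'(x) = 0 ⇔ 3*x^2 + 18*x - 18 = 0.
  Factor: 3*x^2 + 18*x - 18 = 3*(x^2 + 6*x - 6); x^2 + 6*x - 6 = 0 has no rational roots; quadratic formula: x = (-6 ± √60)/2.
  ⇒ x = -sqrt(15) - 3 ≈ -6.8730, -3 + sqrt(15) ≈ 0.8730

f''(x) = 6*(-x^3 - 9*x^2 + 18*x + 18)/(x^6 + 18*x^4 + 108*x^2 + 216)
Second-derivative test at each critical point:
  f''(-6.8730) = -0.0082 < 0 → local maximum
  f''(0.8730) = 0.5082 > 0 → local minimum

Critical points: x = -sqrt(15) - 3 ≈ -6.8730 (local maximum); x = -3 + sqrt(15) ≈ 0.8730 (local minimum)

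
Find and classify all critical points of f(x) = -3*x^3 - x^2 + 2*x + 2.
f'(x) = -9*x^2 - 2*x + 2

Solve f'(x) = 0:
  9*x^2 + 2*x - 2 = 0 has no rational roots; quadratic formula: x = (-2 ± √76)/18.
  ⇒ x = -sqrt(19)/9 - 1/9 ≈ -0.5954, -1/9 + sqrt(19)/9 ≈ 0.3732

f''(x) = -18*x - 2
Second-derivative test at each critical point:
  f''(-0.5954) = 8.7178 > 0 → local minimum
  f''(0.3732) = -8.7178 < 0 → local maximum

Critical points: x = -sqrt(19)/9 - 1/9 ≈ -0.5954 (local minimum); x = -1/9 + sqrt(19)/9 ≈ 0.3732 (local maximum)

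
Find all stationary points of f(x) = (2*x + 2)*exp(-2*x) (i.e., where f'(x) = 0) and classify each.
f'(x) = 2*(-2*x - 1)*exp(-2*x)

Solve f'(x) = 0:
  f'(x) = (-4*x - 2)·exp(-2*x) and exp(-2*x) > 0 for every x, so f'(x) = 0 ⇔ -4*x - 2 = 0.
  Factor: -4*x - 2 = -2*(2*x + 1) = 0.
  ⇒ x = -1/2

f''(x) = 8*x*exp(-2*x)
Second-derivative test at each critical point:
  f''(-1/2) = -10.8731 < 0 → local maximum

Critical points: x = -1/2 (local maximum)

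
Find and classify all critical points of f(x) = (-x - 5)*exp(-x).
f'(x) = (x + 4)*exp(-x)

Solve f'(x) = 0:
  f'(x) = (x + 4)·exp(-x) and exp(-x) > 0 for every x, so f'(x) = 0 ⇔ x + 4 = 0.
  x + 4 = 0.
  ⇒ x = -4

f''(x) = (-x - 3)*exp(-x)
Second-derivative test at each critical point:
  f''(-4) = 54.5982 > 0 → local minimum

Critical points: x = -4 (local minimum)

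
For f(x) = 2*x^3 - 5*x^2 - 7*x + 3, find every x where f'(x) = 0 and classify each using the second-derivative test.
f'(x) = 6*x^2 - 10*x - 7

Solve f'(x) = 0:
  6*x^2 - 10*x - 7 = 0 has no rational roots; quadratic formula: x = (10 ± √268)/12.
  ⇒ x = 5/6 - sqrt(67)/6 ≈ -0.5309, 5/6 + sqrt(67)/6 ≈ 2.1976

f''(x) = 12*x - 10
Second-derivative test at each critical point:
  f''(-0.5309) = -16.3707 < 0 → local maximum
  f''(2.1976) = 16.3707 > 0 → local minimum

Critical points: x = 5/6 - sqrt(67)/6 ≈ -0.5309 (local maximum); x = 5/6 + sqrt(67)/6 ≈ 2.1976 (local minimum)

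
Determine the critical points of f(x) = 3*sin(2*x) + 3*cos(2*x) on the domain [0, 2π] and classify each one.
f'(x) = 6*sqrt(2)*cos(2*x + pi/4)

Solve f'(x) = 0 on [0, 2π]:
  f'(x) = 0 ⇔ 3*cos(2*x) = 3*sin(2*x) ⇔ tan(2*x) = 1, i.e. 2*x = arctan(1) + nπ; keep the solutions lying in [0, 2π].
  ⇒ x = pi/8 ≈ 0.3927, 5*pi/8 ≈ 1.9635, 9*pi/8 ≈ 3.5343, 13*pi/8 ≈ 5.1051

f''(x) = -12*sqrt(2)*sin(2*x + pi/4)
Second-derivative test at each critical point:
  f''(0.3927) = -16.9706 < 0 → local maximum
  f''(1.9635) = 16.9706 > 0 → local minimum
  f''(3.5343) = -16.9706 < 0 → local maximum
  f''(5.1051) = 16.9706 > 0 → local minimum

Critical points: x = pi/8 ≈ 0.3927 (local maximum); x = 5*pi/8 ≈ 1.9635 (local minimum); x = 9*pi/8 ≈ 3.5343 (local maximum); x = 13*pi/8 ≈ 5.1051 (local minimum)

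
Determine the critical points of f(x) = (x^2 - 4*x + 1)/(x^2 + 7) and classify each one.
f'(x) = 4*(x^2 + 3*x - 7)/(x^4 + 14*x^2 + 49)

Solve f'(x) = 0:
  f'(x) = 4*(x^2 + 3*x - 7)/(x^2 + 7)^2; the denominator is positive wherever f is defined, so f'(x) = 0 ⇔ 4*x^2 + 12*x - 28 = 0.
  Factor: 4*x^2 + 12*x - 28 = 4*(x^2 + 3*x - 7); x^2 + 3*x - 7 = 0 has no rational roots; quadratic formula: x = (-3 ± √37)/2.
  ⇒ x = -sqrt(37)/2 - 3/2 ≈ -4.5414, -3/2 + sqrt(37)/2 ≈ 1.5414

f''(x) = 4*(-2*x^3 - 9*x^2 + 42*x + 21)/(x^6 + 21*x^4 + 147*x^2 + 343)
Second-derivative test at each critical point:
  f''(-4.5414) = -0.0319 < 0 → local maximum
  f''(1.5414) = 0.2768 > 0 → local minimum

Critical points: x = -sqrt(37)/2 - 3/2 ≈ -4.5414 (local maximum); x = -3/2 + sqrt(37)/2 ≈ 1.5414 (local minimum)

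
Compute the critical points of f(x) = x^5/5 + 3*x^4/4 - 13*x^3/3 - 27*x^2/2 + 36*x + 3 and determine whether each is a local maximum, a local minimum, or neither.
f'(x) = x^4 + 3*x^3 - 13*x^2 - 27*x + 36

Solve f'(x) = 0:
  Factor: x^4 + 3*x^3 - 13*x^2 - 27*x + 36 = (x - 3)*(x - 1)*(x + 3)*(x + 4) = 0.
  ⇒ x = -4, -3, 1, 3

f''(x) = 4*x^3 + 9*x^2 - 26*x - 27
Second-derivative test at each critical point:
  f''(-4) = -35 < 0 → local maximum
  f''(-3) = 24 > 0 → local minimum
  f''(1) = -40 < 0 → local maximum
  f''(3) = 84 > 0 → local minimum

Critical points: x = -4 (local maximum); x = -3 (local minimum); x = 1 (local maximum); x = 3 (local minimum)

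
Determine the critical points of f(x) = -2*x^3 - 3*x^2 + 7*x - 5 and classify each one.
f'(x) = -6*x^2 - 6*x + 7

Solve f'(x) = 0:
  6*x^2 + 6*x - 7 = 0 has no rational roots; quadratic formula: x = (-6 ± √204)/12.
  ⇒ x = -sqrt(51)/6 - 1/2 ≈ -1.6902, -1/2 + sqrt(51)/6 ≈ 0.6902

f''(x) = -12*x - 6
Second-derivative test at each critical point:
  f''(-1.6902) = 14.2829 > 0 → local minimum
  f''(0.6902) = -14.2829 < 0 → local maximum

Critical points: x = -sqrt(51)/6 - 1/2 ≈ -1.6902 (local minimum); x = -1/2 + sqrt(51)/6 ≈ 0.6902 (local maximum)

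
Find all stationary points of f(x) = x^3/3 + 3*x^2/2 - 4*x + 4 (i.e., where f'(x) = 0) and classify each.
f'(x) = x^2 + 3*x - 4

Solve f'(x) = 0:
  Factor: x^2 + 3*x - 4 = (x - 1)*(x + 4) = 0.
  ⇒ x = -4, 1

f''(x) = 2*x + 3
Second-derivative test at each critical point:
  f''(-4) = -5 < 0 → local maximum
  f''(1) = 5 > 0 → local minimum

Critical points: x = -4 (local maximum); x = 1 (local minimum)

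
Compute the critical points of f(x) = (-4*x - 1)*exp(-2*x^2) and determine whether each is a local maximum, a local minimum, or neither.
f'(x) = 4*(x*(4*x + 1) - 1)*exp(-2*x^2)

Solve f'(x) = 0:
  f'(x) = (16*x^2 + 4*x - 4)·exp(-2*x^2) and exp(-2*x^2) > 0 for every x, so f'(x) = 0 ⇔ 16*x^2 + 4*x - 4 = 0.
  Factor: 16*x^2 + 4*x - 4 = 4*(4*x^2 + x - 1); 4*x^2 + x - 1 = 0 has no rational roots; quadratic formula: x = (-1 ± √17)/8.
  ⇒ x = -sqrt(17)/8 - 1/8 ≈ -0.6404, -1/8 + sqrt(17)/8 ≈ 0.3904

f''(x) = 4*(-16*x^3 - 4*x^2 + 12*x + 1)*exp(-2*x^2)
Second-derivative test at each critical point:
  f''(-0.6404) = -7.2624 < 0 → local maximum
  f''(0.3904) = 12.1593 > 0 → local minimum

Critical points: x = -sqrt(17)/8 - 1/8 ≈ -0.6404 (local maximum); x = -1/8 + sqrt(17)/8 ≈ 0.3904 (local minimum)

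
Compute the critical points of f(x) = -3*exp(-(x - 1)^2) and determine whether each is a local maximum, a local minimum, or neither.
f'(x) = 6*(x - 1)*exp(-(x - 1)^2)

Solve f'(x) = 0:
  f'(x) = (6*x - 6)·exp(-(x - 1)^2) and exp(-(x - 1)^2) > 0 for every x, so f'(x) = 0 ⇔ 6*x - 6 = 0.
  Factor: 6*x - 6 = 6*(x - 1) = 0.
  ⇒ x = 1

f''(x) = 6*(1 - 2*(x - 1)^2)*exp(-(x - 1)^2)
Second-derivative test at each critical point:
  f''(1) = 6 > 0 → local minimum

Critical points: x = 1 (local minimum)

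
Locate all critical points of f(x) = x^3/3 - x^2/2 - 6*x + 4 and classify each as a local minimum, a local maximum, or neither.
f'(x) = x^2 - x - 6

Solve f'(x) = 0:
  Factor: x^2 - x - 6 = (x - 3)*(x + 2) = 0.
  ⇒ x = -2, 3

f''(x) = 2*x - 1
Second-derivative test at each critical point:
  f''(-2) = -5 < 0 → local maximum
  f''(3) = 5 > 0 → local minimum

Critical points: x = -2 (local maximum); x = 3 (local minimum)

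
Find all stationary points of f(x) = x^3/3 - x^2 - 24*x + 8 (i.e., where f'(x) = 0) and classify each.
f'(x) = x^2 - 2*x - 24

Solve f'(x) = 0:
  Factor: x^2 - 2*x - 24 = (x - 6)*(x + 4) = 0.
  ⇒ x = -4, 6

f''(x) = 2*x - 2
Second-derivative test at each critical point:
  f''(-4) = -10 < 0 → local maximum
  f''(6) = 10 > 0 → local minimum

Critical points: x = -4 (local maximum); x = 6 (local minimum)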